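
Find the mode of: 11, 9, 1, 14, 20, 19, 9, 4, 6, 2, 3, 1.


Frequencies: 1:2, 2:1, 3:1, 4:1, 6:1, 9:2, 11:1, 14:1, 19:1, 20:1
Max frequency = 2
Mode = 1, 9

Mode = 1, 9


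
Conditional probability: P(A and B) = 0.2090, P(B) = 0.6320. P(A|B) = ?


P(A|B) = 0.2090/0.6320 = 0.3307

P(A|B) = 0.3307


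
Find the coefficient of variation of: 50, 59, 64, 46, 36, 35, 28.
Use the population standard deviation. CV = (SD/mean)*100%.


Mean = 45.4286
SD = 12.2574
CV = (12.2574/45.4286)*100 = 26.9818%

CV = 26.9818%


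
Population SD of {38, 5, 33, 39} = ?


Mean = 28.7500
Variance = 193.1875
SD = sqrt(193.1875) = 13.8992

SD = 13.8992


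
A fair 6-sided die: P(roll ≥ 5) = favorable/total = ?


Favorable outcomes (roll ≥ 5): 2
Total outcomes = 6
P = 2/6 = 0.3333

P = 0.3333


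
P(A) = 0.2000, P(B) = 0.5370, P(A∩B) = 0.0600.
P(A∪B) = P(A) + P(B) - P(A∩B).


P(A∪B) = 0.2000 + 0.5370 - 0.0600
= 0.7370 - 0.0600
= 0.6770

P(A∪B) = 0.6770


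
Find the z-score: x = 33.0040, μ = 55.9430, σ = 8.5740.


z = (33.0040 - 55.9430)/8.5740
= -22.9390/8.5740
= -2.6754

z = -2.6754


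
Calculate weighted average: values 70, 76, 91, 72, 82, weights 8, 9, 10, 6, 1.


Numerator = 70*8 + 76*9 + 91*10 + 72*6 + 82*1 = 2668
Denominator = 8 + 9 + 10 + 6 + 1 = 34
WM = 2668/34 = 78.4706

WM = 78.4706


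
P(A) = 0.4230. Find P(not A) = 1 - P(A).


P(not A) = 1 - 0.4230 = 0.5770

P(not A) = 0.5770


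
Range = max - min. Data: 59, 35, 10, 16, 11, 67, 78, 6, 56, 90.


Max = 90, Min = 6
Range = 90 - 6 = 84

Range = 84


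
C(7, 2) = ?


C(7,2) = 7!/(2! × 5!)
= 5040/(2 × 120)
= 21

C(7,2) = 21


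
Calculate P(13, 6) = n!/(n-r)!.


P(13,6) = 13!/7!
= 6227020800/5040
= 1235520

P(13,6) = 1235520


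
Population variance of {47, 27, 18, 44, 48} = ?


Mean = 36.8000
Squared deviations: 104.0400, 96.0400, 353.4400, 51.8400, 125.4400
Sum = 730.8000
Variance = 730.8000/5 = 146.1600

Variance = 146.1600


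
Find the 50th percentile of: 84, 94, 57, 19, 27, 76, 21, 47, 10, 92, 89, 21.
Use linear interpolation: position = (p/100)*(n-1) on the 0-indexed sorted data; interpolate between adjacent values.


Sorted: 10, 19, 21, 21, 27, 47, 57, 76, 84, 89, 92, 94
n = 12
Index = 50/100 * 11 = 5.5000
Lower = data[5] = 47, Upper = data[6] = 57
P50 = 47 + 0.5000*(10) = 52.0000

P50 = 52.0000


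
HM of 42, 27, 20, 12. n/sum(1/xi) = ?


Sum of reciprocals = 1/42 + 1/27 + 1/20 + 1/12 = 0.194180
HM = 4/0.194180 = 20.5995

HM = 20.5995


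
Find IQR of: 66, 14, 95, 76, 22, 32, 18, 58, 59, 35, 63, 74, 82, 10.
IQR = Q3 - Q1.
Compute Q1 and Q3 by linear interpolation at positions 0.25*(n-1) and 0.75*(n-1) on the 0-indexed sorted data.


Sorted: 10, 14, 18, 22, 32, 35, 58, 59, 63, 66, 74, 76, 82, 95
Q1 (25th %ile) = 24.5000
Q3 (75th %ile) = 72.0000
IQR = 72.0000 - 24.5000 = 47.5000

IQR = 47.5000


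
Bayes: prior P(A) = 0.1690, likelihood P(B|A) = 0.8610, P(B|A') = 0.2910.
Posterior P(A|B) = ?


P(B) = P(B|A)*P(A) + P(B|A')*P(A')
= 0.8610*0.1690 + 0.2910*0.8310
= 0.145509 + 0.241821 = 0.387330
P(A|B) = 0.145509/0.387330 = 0.3757

P(A|B) = 0.3757


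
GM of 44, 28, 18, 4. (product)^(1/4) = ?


Product = 44 × 28 × 18 × 4 = 88704
GM = 88704^(1/4) = 17.2578

GM = 17.2578


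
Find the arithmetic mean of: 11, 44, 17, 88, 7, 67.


Sum = 11 + 44 + 17 + 88 + 7 + 67 = 234
n = 6
Mean = 234/6 = 39.0000

Mean = 39.0000


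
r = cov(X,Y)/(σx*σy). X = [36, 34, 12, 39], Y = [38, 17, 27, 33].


Mean X = 30.2500, Mean Y = 28.7500
SD X = 10.685855, SD Y = 7.822244
Cov = 19.562500
r = 19.562500/(10.685855*7.822244) = 0.2340

r = 0.2340


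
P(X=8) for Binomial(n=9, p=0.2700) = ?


C(9,8) = 9
p^8 = 2.824295e-05
(1-p)^1 = 0.730000
P = 9 * 2.824295e-05 * 0.730000 = 0.0002

P(X=8) = 0.0002


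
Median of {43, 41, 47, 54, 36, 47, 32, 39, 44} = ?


Sorted: 32, 36, 39, 41, 43, 44, 47, 47, 54
n = 9 (odd)
Middle value = 43

Median = 43


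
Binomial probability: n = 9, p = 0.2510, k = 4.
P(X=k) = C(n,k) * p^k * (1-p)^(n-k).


C(9,4) = 126
p^4 = 0.003969
(1-p)^5 = 0.235727
P = 126 * 0.003969 * 0.235727 = 0.1179

P(X=4) = 0.1179


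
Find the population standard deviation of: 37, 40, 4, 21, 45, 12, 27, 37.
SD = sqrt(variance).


Mean = 27.8750
Variance = 184.6094
SD = sqrt(184.6094) = 13.5871

SD = 13.5871


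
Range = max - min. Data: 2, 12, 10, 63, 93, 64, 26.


Max = 93, Min = 2
Range = 93 - 2 = 91

Range = 91


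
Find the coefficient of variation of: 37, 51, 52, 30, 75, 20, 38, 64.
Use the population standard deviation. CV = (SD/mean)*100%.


Mean = 45.8750
SD = 16.9664
CV = (16.9664/45.8750)*100 = 36.9840%

CV = 36.9840%


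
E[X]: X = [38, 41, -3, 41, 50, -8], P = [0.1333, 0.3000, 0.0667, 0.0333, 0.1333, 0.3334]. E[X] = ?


E[X] = 38*0.1333 + 41*0.3000 - 3*0.0667 + 41*0.0333 + 50*0.1333 - 8*0.3334
= 5.0654 + 12.3000 - 0.2001 + 1.3653 + 6.6650 - 2.6672
= 22.5284

E[X] = 22.5284


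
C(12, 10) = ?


C(12,10) = 12!/(10! × 2!)
= 479001600/(3628800 × 2)
= 66

C(12,10) = 66


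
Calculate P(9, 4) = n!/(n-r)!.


P(9,4) = 9!/5!
= 362880/120
= 3024

P(9,4) = 3024


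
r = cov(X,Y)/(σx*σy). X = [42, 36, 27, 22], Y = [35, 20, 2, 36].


Mean X = 31.7500, Mean Y = 23.2500
SD X = 7.758060, SD Y = 13.808964
Cov = 20.812500
r = 20.812500/(7.758060*13.808964) = 0.1943

r = 0.1943


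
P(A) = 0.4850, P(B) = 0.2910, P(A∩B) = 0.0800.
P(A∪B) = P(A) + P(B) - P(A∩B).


P(A∪B) = 0.4850 + 0.2910 - 0.0800
= 0.7760 - 0.0800
= 0.6960

P(A∪B) = 0.6960


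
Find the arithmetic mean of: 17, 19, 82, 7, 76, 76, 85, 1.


Sum = 17 + 19 + 82 + 7 + 76 + 76 + 85 + 1 = 363
n = 8
Mean = 363/8 = 45.3750

Mean = 45.3750


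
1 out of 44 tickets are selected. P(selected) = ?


P = 1/44 = 0.0227

P = 0.0227


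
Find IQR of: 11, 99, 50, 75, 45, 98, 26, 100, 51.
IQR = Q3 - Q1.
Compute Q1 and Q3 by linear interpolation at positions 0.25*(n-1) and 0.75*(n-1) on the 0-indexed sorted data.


Sorted: 11, 26, 45, 50, 51, 75, 98, 99, 100
Q1 (25th %ile) = 45.0000
Q3 (75th %ile) = 98.0000
IQR = 98.0000 - 45.0000 = 53.0000

IQR = 53.0000


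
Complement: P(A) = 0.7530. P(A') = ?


P(not A) = 1 - 0.7530 = 0.2470

P(not A) = 0.2470


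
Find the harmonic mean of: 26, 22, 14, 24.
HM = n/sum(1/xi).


Sum of reciprocals = 1/26 + 1/22 + 1/14 + 1/24 = 0.197011
HM = 4/0.197011 = 20.3034

HM = 20.3034


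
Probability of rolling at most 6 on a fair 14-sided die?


Favorable outcomes (roll ≤ 6): 6
Total outcomes = 14
P = 6/14 = 0.4286

P = 0.4286


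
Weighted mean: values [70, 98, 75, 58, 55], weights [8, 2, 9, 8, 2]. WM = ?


Numerator = 70*8 + 98*2 + 75*9 + 58*8 + 55*2 = 2005
Denominator = 8 + 2 + 9 + 8 + 2 = 29
WM = 2005/29 = 69.1379

WM = 69.1379


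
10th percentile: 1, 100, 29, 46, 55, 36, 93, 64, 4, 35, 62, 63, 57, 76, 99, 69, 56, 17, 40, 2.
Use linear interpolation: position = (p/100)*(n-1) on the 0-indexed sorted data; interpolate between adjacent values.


Sorted: 1, 2, 4, 17, 29, 35, 36, 40, 46, 55, 56, 57, 62, 63, 64, 69, 76, 93, 99, 100
n = 20
Index = 10/100 * 19 = 1.9000
Lower = data[1] = 2, Upper = data[2] = 4
P10 = 2 + 0.9000*(2) = 3.8000

P10 = 3.8000


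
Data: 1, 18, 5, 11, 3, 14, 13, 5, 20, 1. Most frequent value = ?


Frequencies: 1:2, 3:1, 5:2, 11:1, 13:1, 14:1, 18:1, 20:1
Max frequency = 2
Mode = 1, 5

Mode = 1, 5


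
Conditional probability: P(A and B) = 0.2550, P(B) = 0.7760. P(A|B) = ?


P(A|B) = 0.2550/0.7760 = 0.3286

P(A|B) = 0.3286


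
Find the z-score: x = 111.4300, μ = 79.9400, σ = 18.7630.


z = (111.4300 - 79.9400)/18.7630
= 31.4900/18.7630
= 1.6783

z = 1.6783


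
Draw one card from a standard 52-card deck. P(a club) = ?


13 clubs in 52 cards
P = 13/52 = 0.2500

P = 0.2500


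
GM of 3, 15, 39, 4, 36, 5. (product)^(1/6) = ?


Product = 3 × 15 × 39 × 4 × 36 × 5 = 1263600
GM = 1263600^(1/6) = 10.3976

GM = 10.3976


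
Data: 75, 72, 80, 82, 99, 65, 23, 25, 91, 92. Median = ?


Sorted: 23, 25, 65, 72, 75, 80, 82, 91, 92, 99
n = 10 (even)
Middle values: 75 and 80
Median = (75+80)/2 = 77.5000

Median = 77.5000


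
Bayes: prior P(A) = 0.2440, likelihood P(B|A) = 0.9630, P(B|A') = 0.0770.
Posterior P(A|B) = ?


P(B) = P(B|A)*P(A) + P(B|A')*P(A')
= 0.9630*0.2440 + 0.0770*0.7560
= 0.234972 + 0.058212 = 0.293184
P(A|B) = 0.234972/0.293184 = 0.8014

P(A|B) = 0.8014


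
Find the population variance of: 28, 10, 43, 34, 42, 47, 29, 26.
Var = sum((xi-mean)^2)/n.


Mean = 32.3750
Squared deviations: 19.1406, 500.6406, 112.8906, 2.6406, 92.6406, 213.8906, 11.3906, 40.6406
Sum = 993.8750
Variance = 993.8750/8 = 124.2344

Variance = 124.2344


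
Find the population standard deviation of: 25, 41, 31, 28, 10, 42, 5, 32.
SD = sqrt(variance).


Mean = 26.7500
Variance = 154.9375
SD = sqrt(154.9375) = 12.4474

SD = 12.4474


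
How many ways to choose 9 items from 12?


C(12,9) = 12!/(9! × 3!)
= 479001600/(362880 × 6)
= 220

C(12,9) = 220


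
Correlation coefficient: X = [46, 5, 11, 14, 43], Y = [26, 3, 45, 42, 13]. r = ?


Mean X = 23.8000, Mean Y = 25.8000
SD X = 17.174400, SD Y = 16.216041
Cov = -43.440000
r = -43.440000/(17.174400*16.216041) = -0.1560

r = -0.1560


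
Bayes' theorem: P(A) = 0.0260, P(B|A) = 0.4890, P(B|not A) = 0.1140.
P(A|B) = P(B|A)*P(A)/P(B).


P(B) = P(B|A)*P(A) + P(B|A')*P(A')
= 0.4890*0.0260 + 0.1140*0.9740
= 0.012714 + 0.111036 = 0.123750
P(A|B) = 0.012714/0.123750 = 0.1027

P(A|B) = 0.1027


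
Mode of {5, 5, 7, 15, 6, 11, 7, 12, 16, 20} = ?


Frequencies: 5:2, 6:1, 7:2, 11:1, 12:1, 15:1, 16:1, 20:1
Max frequency = 2
Mode = 5, 7

Mode = 5, 7


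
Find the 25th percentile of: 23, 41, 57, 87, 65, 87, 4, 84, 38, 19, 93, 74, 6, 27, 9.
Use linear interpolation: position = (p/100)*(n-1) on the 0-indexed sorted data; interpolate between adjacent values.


Sorted: 4, 6, 9, 19, 23, 27, 38, 41, 57, 65, 74, 84, 87, 87, 93
n = 15
Index = 25/100 * 14 = 3.5000
Lower = data[3] = 19, Upper = data[4] = 23
P25 = 19 + 0.5000*(4) = 21.0000

P25 = 21.0000


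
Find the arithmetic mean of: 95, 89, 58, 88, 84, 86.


Sum = 95 + 89 + 58 + 88 + 84 + 86 = 500
n = 6
Mean = 500/6 = 83.3333

Mean = 83.3333


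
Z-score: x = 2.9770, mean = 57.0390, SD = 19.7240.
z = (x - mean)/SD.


z = (2.9770 - 57.0390)/19.7240
= -54.0620/19.7240
= -2.7409

z = -2.7409


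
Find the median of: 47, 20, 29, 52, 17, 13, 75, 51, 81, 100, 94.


Sorted: 13, 17, 20, 29, 47, 51, 52, 75, 81, 94, 100
n = 11 (odd)
Middle value = 51

Median = 51


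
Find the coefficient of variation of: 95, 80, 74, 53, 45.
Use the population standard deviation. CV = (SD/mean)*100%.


Mean = 69.4000
SD = 18.1835
CV = (18.1835/69.4000)*100 = 26.2010%

CV = 26.2010%


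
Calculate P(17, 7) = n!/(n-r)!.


P(17,7) = 17!/10!
= 355687428096000/3628800
= 98017920

P(17,7) = 98017920


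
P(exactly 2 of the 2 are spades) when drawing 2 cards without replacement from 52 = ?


Hypergeometric: P(X=2) = C(13,2)·C(39,0) / C(52,2)
= 78 × 1 / 1326
= 78/1326 = 0.0588

P = 0.0588


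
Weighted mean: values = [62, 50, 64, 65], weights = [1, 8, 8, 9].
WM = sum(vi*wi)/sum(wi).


Numerator = 62*1 + 50*8 + 64*8 + 65*9 = 1559
Denominator = 1 + 8 + 8 + 9 = 26
WM = 1559/26 = 59.9615

WM = 59.9615


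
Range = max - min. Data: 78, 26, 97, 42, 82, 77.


Max = 97, Min = 26
Range = 97 - 26 = 71

Range = 71


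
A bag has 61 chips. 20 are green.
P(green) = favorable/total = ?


P = 20/61 = 0.3279

P = 0.3279


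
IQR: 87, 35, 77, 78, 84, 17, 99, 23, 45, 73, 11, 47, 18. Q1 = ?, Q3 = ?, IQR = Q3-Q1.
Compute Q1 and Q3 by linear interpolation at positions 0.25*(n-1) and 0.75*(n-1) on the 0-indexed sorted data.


Sorted: 11, 17, 18, 23, 35, 45, 47, 73, 77, 78, 84, 87, 99
Q1 (25th %ile) = 23.0000
Q3 (75th %ile) = 78.0000
IQR = 78.0000 - 23.0000 = 55.0000

IQR = 55.0000


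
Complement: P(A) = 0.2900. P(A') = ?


P(not A) = 1 - 0.2900 = 0.7100

P(not A) = 0.7100


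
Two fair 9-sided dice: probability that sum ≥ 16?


Total outcomes = 9×9 = 81
Favorable (sum ≥ 16): 6
P = 6/81 = 0.0741

P = 0.0741


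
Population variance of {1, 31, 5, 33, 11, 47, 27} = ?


Mean = 22.1429
Squared deviations: 447.0204, 78.4490, 293.8776, 117.8776, 124.1633, 617.8776, 23.5918
Sum = 1702.8571
Variance = 1702.8571/7 = 243.2653

Variance = 243.2653


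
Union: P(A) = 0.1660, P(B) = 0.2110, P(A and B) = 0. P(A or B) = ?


P(A∪B) = 0.1660 + 0.2110 - 0
= 0.3770 - 0
= 0.3770

P(A∪B) = 0.3770


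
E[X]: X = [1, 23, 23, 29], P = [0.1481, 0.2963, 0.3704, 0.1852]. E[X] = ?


E[X] = 1*0.1481 + 23*0.2963 + 23*0.3704 + 29*0.1852
= 0.1481 + 6.8149 + 8.5192 + 5.3708
= 20.8530

E[X] = 20.8530


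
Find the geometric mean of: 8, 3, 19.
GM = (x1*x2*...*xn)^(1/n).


Product = 8 × 3 × 19 = 456
GM = 456^(1/3) = 7.6970

GM = 7.6970


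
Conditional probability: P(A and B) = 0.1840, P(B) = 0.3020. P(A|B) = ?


P(A|B) = 0.1840/0.3020 = 0.6093

P(A|B) = 0.6093


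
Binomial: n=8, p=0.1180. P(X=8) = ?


C(8,8) = 1
p^8 = 3.758859e-08
(1-p)^0 = 1.000000
P = 1 * 3.758859e-08 * 1.000000 = 3.7589e-08

P(X=8) = 3.7589e-08


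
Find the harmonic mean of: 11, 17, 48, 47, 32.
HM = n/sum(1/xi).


Sum of reciprocals = 1/11 + 1/17 + 1/48 + 1/47 + 1/32 = 0.223093
HM = 5/0.223093 = 22.4122

HM = 22.4122


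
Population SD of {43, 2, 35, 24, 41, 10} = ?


Mean = 25.8333
Variance = 238.4722
SD = sqrt(238.4722) = 15.4425

SD = 15.4425


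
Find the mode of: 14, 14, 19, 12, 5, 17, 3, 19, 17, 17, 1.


Frequencies: 1:1, 3:1, 5:1, 12:1, 14:2, 17:3, 19:2
Max frequency = 3
Mode = 17

Mode = 17


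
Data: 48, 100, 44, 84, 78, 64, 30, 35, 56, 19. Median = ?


Sorted: 19, 30, 35, 44, 48, 56, 64, 78, 84, 100
n = 10 (even)
Middle values: 48 and 56
Median = (48+56)/2 = 52.0000

Median = 52.0000


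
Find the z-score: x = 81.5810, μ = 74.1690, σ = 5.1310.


z = (81.5810 - 74.1690)/5.1310
= 7.4120/5.1310
= 1.4446

z = 1.4446


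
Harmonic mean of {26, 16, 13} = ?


Sum of reciprocals = 1/26 + 1/16 + 1/13 = 0.177885
HM = 3/0.177885 = 16.8649

HM = 16.8649


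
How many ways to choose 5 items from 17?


C(17,5) = 17!/(5! × 12!)
= 355687428096000/(120 × 479001600)
= 6188

C(17,5) = 6188


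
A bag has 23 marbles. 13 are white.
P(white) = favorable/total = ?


P = 13/23 = 0.5652

P = 0.5652


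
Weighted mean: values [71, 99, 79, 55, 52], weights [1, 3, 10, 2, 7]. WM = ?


Numerator = 71*1 + 99*3 + 79*10 + 55*2 + 52*7 = 1632
Denominator = 1 + 3 + 10 + 2 + 7 = 23
WM = 1632/23 = 70.9565

WM = 70.9565


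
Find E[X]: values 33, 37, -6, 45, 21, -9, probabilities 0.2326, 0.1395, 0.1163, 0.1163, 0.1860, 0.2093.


E[X] = 33*0.2326 + 37*0.1395 - 6*0.1163 + 45*0.1163 + 21*0.1860 - 9*0.2093
= 7.6758 + 5.1615 - 0.6978 + 5.2335 + 3.9060 - 1.8837
= 19.3953

E[X] = 19.3953


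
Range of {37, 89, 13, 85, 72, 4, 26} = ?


Max = 89, Min = 4
Range = 89 - 4 = 85

Range = 85


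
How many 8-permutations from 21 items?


P(21,8) = 21!/13!
= 51090942171709440000/6227020800
= 8204716800

P(21,8) = 8204716800


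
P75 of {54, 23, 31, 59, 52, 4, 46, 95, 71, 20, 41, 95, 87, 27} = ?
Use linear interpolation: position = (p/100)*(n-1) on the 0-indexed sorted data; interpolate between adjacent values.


Sorted: 4, 20, 23, 27, 31, 41, 46, 52, 54, 59, 71, 87, 95, 95
n = 14
Index = 75/100 * 13 = 9.7500
Lower = data[9] = 59, Upper = data[10] = 71
P75 = 59 + 0.7500*(12) = 68.0000

P75 = 68.0000


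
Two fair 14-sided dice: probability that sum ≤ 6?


Total outcomes = 14×14 = 196
Favorable (sum ≤ 6): 15
P = 15/196 = 0.0765

P = 0.0765


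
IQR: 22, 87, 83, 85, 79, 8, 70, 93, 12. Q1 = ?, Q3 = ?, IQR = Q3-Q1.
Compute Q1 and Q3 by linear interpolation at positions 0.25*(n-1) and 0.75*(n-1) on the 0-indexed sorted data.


Sorted: 8, 12, 22, 70, 79, 83, 85, 87, 93
Q1 (25th %ile) = 22.0000
Q3 (75th %ile) = 85.0000
IQR = 85.0000 - 22.0000 = 63.0000

IQR = 63.0000


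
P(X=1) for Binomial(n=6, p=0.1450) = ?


C(6,1) = 6
p^1 = 0.145000
(1-p)^5 = 0.456910
P = 6 * 0.145000 * 0.456910 = 0.3975

P(X=1) = 0.3975


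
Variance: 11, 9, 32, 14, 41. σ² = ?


Mean = 21.4000
Squared deviations: 108.1600, 153.7600, 112.3600, 54.7600, 384.1600
Sum = 813.2000
Variance = 813.2000/5 = 162.6400

Variance = 162.6400


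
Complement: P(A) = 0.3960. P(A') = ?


P(not A) = 1 - 0.3960 = 0.6040

P(not A) = 0.6040


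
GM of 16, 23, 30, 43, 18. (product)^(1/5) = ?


Product = 16 × 23 × 30 × 43 × 18 = 8544960
GM = 8544960^(1/5) = 24.3412

GM = 24.3412


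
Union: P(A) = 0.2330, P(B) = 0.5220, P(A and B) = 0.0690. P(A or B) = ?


P(A∪B) = 0.2330 + 0.5220 - 0.0690
= 0.7550 - 0.0690
= 0.6860

P(A∪B) = 0.6860


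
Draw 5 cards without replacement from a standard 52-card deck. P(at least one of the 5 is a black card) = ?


P(at least one) = 1 - P(none)
P(none) = (26/52) × (25/51) × (24/50) × (23/49) × (22/48) = 0.025310
P(at least one) = 1 - 0.025310 = 0.9747

P = 0.9747


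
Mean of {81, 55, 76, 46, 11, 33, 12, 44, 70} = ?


Sum = 81 + 55 + 76 + 46 + 11 + 33 + 12 + 44 + 70 = 428
n = 9
Mean = 428/9 = 47.5556

Mean = 47.5556


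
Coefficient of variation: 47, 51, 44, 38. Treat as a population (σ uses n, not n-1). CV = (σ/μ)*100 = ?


Mean = 45.0000
SD = 4.7434
CV = (4.7434/45.0000)*100 = 10.5409%

CV = 10.5409%


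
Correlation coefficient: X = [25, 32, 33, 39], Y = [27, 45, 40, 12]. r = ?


Mean X = 32.2500, Mean Y = 31.0000
SD X = 4.968652, SD Y = 12.786712
Cov = -24.000000
r = -24.000000/(4.968652*12.786712) = -0.3778

r = -0.3778


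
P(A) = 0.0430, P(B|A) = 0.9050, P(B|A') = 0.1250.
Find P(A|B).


P(B) = P(B|A)*P(A) + P(B|A')*P(A')
= 0.9050*0.0430 + 0.1250*0.9570
= 0.038915 + 0.119625 = 0.158540
P(A|B) = 0.038915/0.158540 = 0.2455

P(A|B) = 0.2455


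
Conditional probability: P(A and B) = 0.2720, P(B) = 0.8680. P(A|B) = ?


P(A|B) = 0.2720/0.8680 = 0.3134

P(A|B) = 0.3134


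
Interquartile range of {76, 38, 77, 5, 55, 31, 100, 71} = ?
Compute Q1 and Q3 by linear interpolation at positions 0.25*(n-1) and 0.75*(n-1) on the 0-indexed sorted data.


Sorted: 5, 31, 38, 55, 71, 76, 77, 100
Q1 (25th %ile) = 36.2500
Q3 (75th %ile) = 76.2500
IQR = 76.2500 - 36.2500 = 40.0000

IQR = 40.0000


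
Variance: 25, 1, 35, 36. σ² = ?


Mean = 24.2500
Squared deviations: 0.5625, 540.5625, 115.5625, 138.0625
Sum = 794.7500
Variance = 794.7500/4 = 198.6875

Variance = 198.6875


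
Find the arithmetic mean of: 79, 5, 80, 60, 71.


Sum = 79 + 5 + 80 + 60 + 71 = 295
n = 5
Mean = 295/5 = 59.0000

Mean = 59.0000


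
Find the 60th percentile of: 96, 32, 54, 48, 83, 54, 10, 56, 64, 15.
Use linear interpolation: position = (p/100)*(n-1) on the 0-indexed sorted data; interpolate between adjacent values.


Sorted: 10, 15, 32, 48, 54, 54, 56, 64, 83, 96
n = 10
Index = 60/100 * 9 = 5.4000
Lower = data[5] = 54, Upper = data[6] = 56
P60 = 54 + 0.4000*(2) = 54.8000

P60 = 54.8000


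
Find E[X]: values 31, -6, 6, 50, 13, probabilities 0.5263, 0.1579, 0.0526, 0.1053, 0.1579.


E[X] = 31*0.5263 - 6*0.1579 + 6*0.0526 + 50*0.1053 + 13*0.1579
= 16.3153 - 0.9474 + 0.3156 + 5.2650 + 2.0527
= 23.0012

E[X] = 23.0012


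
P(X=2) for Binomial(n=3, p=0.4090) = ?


C(3,2) = 3
p^2 = 0.167281
(1-p)^1 = 0.591000
P = 3 * 0.167281 * 0.591000 = 0.2966

P(X=2) = 0.2966


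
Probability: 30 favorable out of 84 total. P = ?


P = 30/84 = 0.3571

P = 0.3571


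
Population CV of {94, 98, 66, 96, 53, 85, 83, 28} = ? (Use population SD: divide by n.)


Mean = 75.3750
SD = 23.0973
CV = (23.0973/75.3750)*100 = 30.6432%

CV = 30.6432%


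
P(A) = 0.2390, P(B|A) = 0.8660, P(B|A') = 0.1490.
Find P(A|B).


P(B) = P(B|A)*P(A) + P(B|A')*P(A')
= 0.8660*0.2390 + 0.1490*0.7610
= 0.206974 + 0.113389 = 0.320363
P(A|B) = 0.206974/0.320363 = 0.6461

P(A|B) = 0.6461


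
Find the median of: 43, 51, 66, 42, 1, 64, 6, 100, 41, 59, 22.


Sorted: 1, 6, 22, 41, 42, 43, 51, 59, 64, 66, 100
n = 11 (odd)
Middle value = 43

Median = 43


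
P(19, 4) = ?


P(19,4) = 19!/15!
= 121645100408832000/1307674368000
= 93024

P(19,4) = 93024


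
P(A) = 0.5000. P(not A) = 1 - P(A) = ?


P(not A) = 1 - 0.5000 = 0.5000

P(not A) = 0.5000


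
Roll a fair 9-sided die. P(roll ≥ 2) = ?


Favorable outcomes (roll ≥ 2): 8
Total outcomes = 9
P = 8/9 = 0.8889

P = 0.8889


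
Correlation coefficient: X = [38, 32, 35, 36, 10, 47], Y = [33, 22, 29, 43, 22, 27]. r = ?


Mean X = 33.0000, Mean Y = 29.3333
SD X = 11.284207, SD Y = 7.226494
Cov = 33.666667
r = 33.666667/(11.284207*7.226494) = 0.4129

r = 0.4129


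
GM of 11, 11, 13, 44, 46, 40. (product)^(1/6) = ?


Product = 11 × 11 × 13 × 44 × 46 × 40 = 127350080
GM = 127350080^(1/6) = 22.4302

GM = 22.4302


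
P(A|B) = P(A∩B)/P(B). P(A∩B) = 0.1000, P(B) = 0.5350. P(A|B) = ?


P(A|B) = 0.1000/0.5350 = 0.1869

P(A|B) = 0.1869


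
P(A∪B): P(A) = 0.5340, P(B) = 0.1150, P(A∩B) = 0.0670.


P(A∪B) = 0.5340 + 0.1150 - 0.0670
= 0.6490 - 0.0670
= 0.5820

P(A∪B) = 0.5820


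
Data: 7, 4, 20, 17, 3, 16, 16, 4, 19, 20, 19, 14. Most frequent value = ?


Frequencies: 3:1, 4:2, 7:1, 14:1, 16:2, 17:1, 19:2, 20:2
Max frequency = 2
Mode = 4, 16, 19, 20

Mode = 4, 16, 19, 20


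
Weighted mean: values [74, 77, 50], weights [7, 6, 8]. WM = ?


Numerator = 74*7 + 77*6 + 50*8 = 1380
Denominator = 7 + 6 + 8 = 21
WM = 1380/21 = 65.7143

WM = 65.7143


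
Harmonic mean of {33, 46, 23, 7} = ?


Sum of reciprocals = 1/33 + 1/46 + 1/23 + 1/7 = 0.238378
HM = 4/0.238378 = 16.7801

HM = 16.7801


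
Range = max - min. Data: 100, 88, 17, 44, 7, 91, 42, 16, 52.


Max = 100, Min = 7
Range = 100 - 7 = 93

Range = 93


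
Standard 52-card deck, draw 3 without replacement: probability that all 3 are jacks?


P(all jacks) = (4/52) × (3/51) × (2/50)
= 0.0002

P = 0.0002


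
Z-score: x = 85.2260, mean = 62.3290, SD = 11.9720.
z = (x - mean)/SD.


z = (85.2260 - 62.3290)/11.9720
= 22.8970/11.9720
= 1.9125

z = 1.9125


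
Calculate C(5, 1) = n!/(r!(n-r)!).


C(5,1) = 5!/(1! × 4!)
= 120/(1 × 24)
= 5

C(5,1) = 5


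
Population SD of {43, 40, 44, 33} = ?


Mean = 40.0000
Variance = 18.5000
SD = sqrt(18.5000) = 4.3012

SD = 4.3012


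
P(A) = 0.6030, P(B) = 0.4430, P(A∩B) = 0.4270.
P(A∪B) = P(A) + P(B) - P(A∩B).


P(A∪B) = 0.6030 + 0.4430 - 0.4270
= 1.0460 - 0.4270
= 0.6190

P(A∪B) = 0.6190


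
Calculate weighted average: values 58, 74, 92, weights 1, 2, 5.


Numerator = 58*1 + 74*2 + 92*5 = 666
Denominator = 1 + 2 + 5 = 8
WM = 666/8 = 83.2500

WM = 83.2500


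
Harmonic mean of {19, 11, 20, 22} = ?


Sum of reciprocals = 1/19 + 1/11 + 1/20 + 1/22 = 0.238995
HM = 4/0.238995 = 16.7367

HM = 16.7367


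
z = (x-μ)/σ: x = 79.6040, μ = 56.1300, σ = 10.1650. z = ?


z = (79.6040 - 56.1300)/10.1650
= 23.4740/10.1650
= 2.3093

z = 2.3093


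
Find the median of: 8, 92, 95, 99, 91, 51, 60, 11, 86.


Sorted: 8, 11, 51, 60, 86, 91, 92, 95, 99
n = 9 (odd)
Middle value = 86

Median = 86


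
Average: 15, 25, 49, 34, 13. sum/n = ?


Sum = 15 + 25 + 49 + 34 + 13 = 136
n = 5
Mean = 136/5 = 27.2000

Mean = 27.2000


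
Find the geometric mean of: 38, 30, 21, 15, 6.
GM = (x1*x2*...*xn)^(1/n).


Product = 38 × 30 × 21 × 15 × 6 = 2154600
GM = 2154600^(1/5) = 18.4788

GM = 18.4788


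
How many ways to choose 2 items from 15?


C(15,2) = 15!/(2! × 13!)
= 1307674368000/(2 × 6227020800)
= 105

C(15,2) = 105


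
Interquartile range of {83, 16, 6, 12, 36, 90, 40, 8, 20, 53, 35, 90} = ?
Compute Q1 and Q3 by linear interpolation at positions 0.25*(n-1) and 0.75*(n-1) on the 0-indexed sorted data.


Sorted: 6, 8, 12, 16, 20, 35, 36, 40, 53, 83, 90, 90
Q1 (25th %ile) = 15.0000
Q3 (75th %ile) = 60.5000
IQR = 60.5000 - 15.0000 = 45.5000

IQR = 45.5000


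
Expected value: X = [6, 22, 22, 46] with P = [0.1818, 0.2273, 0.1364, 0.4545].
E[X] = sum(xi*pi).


E[X] = 6*0.1818 + 22*0.2273 + 22*0.1364 + 46*0.4545
= 1.0908 + 5.0006 + 3.0008 + 20.9070
= 29.9992

E[X] = 29.9992


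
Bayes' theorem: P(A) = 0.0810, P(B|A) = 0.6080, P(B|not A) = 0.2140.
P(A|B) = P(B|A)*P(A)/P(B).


P(B) = P(B|A)*P(A) + P(B|A')*P(A')
= 0.6080*0.0810 + 0.2140*0.9190
= 0.049248 + 0.196666 = 0.245914
P(A|B) = 0.049248/0.245914 = 0.2003

P(A|B) = 0.2003


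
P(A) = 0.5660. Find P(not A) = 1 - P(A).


P(not A) = 1 - 0.5660 = 0.4340

P(not A) = 0.4340


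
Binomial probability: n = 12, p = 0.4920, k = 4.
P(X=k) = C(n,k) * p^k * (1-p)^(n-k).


C(12,4) = 495
p^4 = 0.058595
(1-p)^8 = 0.004435
P = 495 * 0.058595 * 0.004435 = 0.1286

P(X=4) = 0.1286


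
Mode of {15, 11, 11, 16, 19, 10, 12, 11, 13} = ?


Frequencies: 10:1, 11:3, 12:1, 13:1, 15:1, 16:1, 19:1
Max frequency = 3
Mode = 11

Mode = 11


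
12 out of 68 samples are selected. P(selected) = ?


P = 12/68 = 0.1765

P = 0.1765


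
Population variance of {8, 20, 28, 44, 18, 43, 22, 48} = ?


Mean = 28.8750
Squared deviations: 435.7656, 78.7656, 0.7656, 228.7656, 118.2656, 199.5156, 47.2656, 365.7656
Sum = 1474.8750
Variance = 1474.8750/8 = 184.3594

Variance = 184.3594


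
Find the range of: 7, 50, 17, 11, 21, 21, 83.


Max = 83, Min = 7
Range = 83 - 7 = 76

Range = 76


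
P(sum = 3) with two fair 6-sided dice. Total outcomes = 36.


Total outcomes = 6×6 = 36
Favorable (sum = 3): 2
P = 2/36 = 0.0556

P = 0.0556


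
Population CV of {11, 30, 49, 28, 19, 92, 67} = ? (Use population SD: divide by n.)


Mean = 42.2857
SD = 26.7353
CV = (26.7353/42.2857)*100 = 63.2253%

CV = 63.2253%


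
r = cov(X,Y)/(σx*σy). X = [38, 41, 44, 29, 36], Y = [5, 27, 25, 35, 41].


Mean X = 37.6000, Mean Y = 26.6000
SD X = 5.083306, SD Y = 12.224565
Cov = -22.560000
r = -22.560000/(5.083306*12.224565) = -0.3630

r = -0.3630


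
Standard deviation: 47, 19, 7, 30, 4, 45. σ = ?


Mean = 25.3333
Variance = 284.8889
SD = sqrt(284.8889) = 16.8787

SD = 16.8787


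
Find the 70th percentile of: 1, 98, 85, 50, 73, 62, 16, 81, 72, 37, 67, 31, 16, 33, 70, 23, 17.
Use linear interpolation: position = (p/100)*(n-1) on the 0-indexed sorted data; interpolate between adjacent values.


Sorted: 1, 16, 16, 17, 23, 31, 33, 37, 50, 62, 67, 70, 72, 73, 81, 85, 98
n = 17
Index = 70/100 * 16 = 11.2000
Lower = data[11] = 70, Upper = data[12] = 72
P70 = 70 + 0.2000*(2) = 70.4000

P70 = 70.4000


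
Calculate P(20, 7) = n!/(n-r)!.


P(20,7) = 20!/13!
= 2432902008176640000/6227020800
= 390700800

P(20,7) = 390700800


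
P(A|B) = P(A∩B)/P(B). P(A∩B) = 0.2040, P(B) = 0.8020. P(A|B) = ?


P(A|B) = 0.2040/0.8020 = 0.2544

P(A|B) = 0.2544


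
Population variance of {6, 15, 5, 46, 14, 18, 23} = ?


Mean = 18.1429
Squared deviations: 147.4490, 9.8776, 172.7347, 776.0204, 17.1633, 0.0204, 23.5918
Sum = 1146.8571
Variance = 1146.8571/7 = 163.8367

Variance = 163.8367


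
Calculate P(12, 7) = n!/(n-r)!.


P(12,7) = 12!/5!
= 479001600/120
= 3991680

P(12,7) = 3991680


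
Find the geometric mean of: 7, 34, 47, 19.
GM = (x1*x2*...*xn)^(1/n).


Product = 7 × 34 × 47 × 19 = 212534
GM = 212534^(1/4) = 21.4712

GM = 21.4712


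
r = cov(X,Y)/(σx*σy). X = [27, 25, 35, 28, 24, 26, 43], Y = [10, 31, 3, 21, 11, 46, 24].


Mean X = 29.7143, Mean Y = 20.8571
SD X = 6.363159, SD Y = 13.516430
Cov = -15.469388
r = -15.469388/(6.363159*13.516430) = -0.1799

r = -0.1799


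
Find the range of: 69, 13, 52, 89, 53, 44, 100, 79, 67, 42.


Max = 100, Min = 13
Range = 100 - 13 = 87

Range = 87


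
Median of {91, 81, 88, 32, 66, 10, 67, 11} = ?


Sorted: 10, 11, 32, 66, 67, 81, 88, 91
n = 8 (even)
Middle values: 66 and 67
Median = (66+67)/2 = 66.5000

Median = 66.5000


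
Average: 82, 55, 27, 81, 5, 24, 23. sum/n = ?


Sum = 82 + 55 + 27 + 81 + 5 + 24 + 23 = 297
n = 7
Mean = 297/7 = 42.4286

Mean = 42.4286


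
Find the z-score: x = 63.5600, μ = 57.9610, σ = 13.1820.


z = (63.5600 - 57.9610)/13.1820
= 5.5990/13.1820
= 0.4247

z = 0.4247


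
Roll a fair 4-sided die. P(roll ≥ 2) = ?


Favorable outcomes (roll ≥ 2): 3
Total outcomes = 4
P = 3/4 = 0.7500

P = 0.7500


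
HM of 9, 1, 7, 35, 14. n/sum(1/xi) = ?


Sum of reciprocals = 1/9 + 1/1 + 1/7 + 1/35 + 1/14 = 1.353968
HM = 5/1.353968 = 3.6928

HM = 3.6928


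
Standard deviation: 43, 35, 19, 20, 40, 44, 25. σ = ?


Mean = 32.2857
Variance = 99.9184
SD = sqrt(99.9184) = 9.9959

SD = 9.9959


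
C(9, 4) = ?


C(9,4) = 9!/(4! × 5!)
= 362880/(24 × 120)
= 126

C(9,4) = 126


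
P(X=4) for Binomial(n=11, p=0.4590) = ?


C(11,4) = 330
p^4 = 0.044386
(1-p)^7 = 0.013564
P = 330 * 0.044386 * 0.013564 = 0.1987

P(X=4) = 0.1987


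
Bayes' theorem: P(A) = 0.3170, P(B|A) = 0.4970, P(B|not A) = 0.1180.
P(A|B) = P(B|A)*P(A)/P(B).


P(B) = P(B|A)*P(A) + P(B|A')*P(A')
= 0.4970*0.3170 + 0.1180*0.6830
= 0.157549 + 0.080594 = 0.238143
P(A|B) = 0.157549/0.238143 = 0.6616

P(A|B) = 0.6616


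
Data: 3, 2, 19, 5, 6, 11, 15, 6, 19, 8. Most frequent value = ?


Frequencies: 2:1, 3:1, 5:1, 6:2, 8:1, 11:1, 15:1, 19:2
Max frequency = 2
Mode = 6, 19

Mode = 6, 19


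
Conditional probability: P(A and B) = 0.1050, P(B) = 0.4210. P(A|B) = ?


P(A|B) = 0.1050/0.4210 = 0.2494

P(A|B) = 0.2494


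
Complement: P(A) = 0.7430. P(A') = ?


P(not A) = 1 - 0.7430 = 0.2570

P(not A) = 0.2570


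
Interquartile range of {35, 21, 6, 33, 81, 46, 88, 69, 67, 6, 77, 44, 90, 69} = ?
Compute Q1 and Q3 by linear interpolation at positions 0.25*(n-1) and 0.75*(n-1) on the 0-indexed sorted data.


Sorted: 6, 6, 21, 33, 35, 44, 46, 67, 69, 69, 77, 81, 88, 90
Q1 (25th %ile) = 33.5000
Q3 (75th %ile) = 75.0000
IQR = 75.0000 - 33.5000 = 41.5000

IQR = 41.5000


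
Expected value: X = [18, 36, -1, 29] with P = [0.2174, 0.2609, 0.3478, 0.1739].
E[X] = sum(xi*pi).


E[X] = 18*0.2174 + 36*0.2609 - 1*0.3478 + 29*0.1739
= 3.9132 + 9.3924 - 0.3478 + 5.0431
= 18.0009

E[X] = 18.0009


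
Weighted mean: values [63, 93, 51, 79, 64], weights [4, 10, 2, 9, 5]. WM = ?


Numerator = 63*4 + 93*10 + 51*2 + 79*9 + 64*5 = 2315
Denominator = 4 + 10 + 2 + 9 + 5 = 30
WM = 2315/30 = 77.1667

WM = 77.1667


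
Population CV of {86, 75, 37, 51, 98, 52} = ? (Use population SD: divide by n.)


Mean = 66.5000
SD = 21.4690
CV = (21.4690/66.5000)*100 = 32.2842%

CV = 32.2842%


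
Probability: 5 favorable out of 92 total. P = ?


P = 5/92 = 0.0543

P = 0.0543


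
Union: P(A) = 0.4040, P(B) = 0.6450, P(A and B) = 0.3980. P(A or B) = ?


P(A∪B) = 0.4040 + 0.6450 - 0.3980
= 1.0490 - 0.3980
= 0.6510

P(A∪B) = 0.6510


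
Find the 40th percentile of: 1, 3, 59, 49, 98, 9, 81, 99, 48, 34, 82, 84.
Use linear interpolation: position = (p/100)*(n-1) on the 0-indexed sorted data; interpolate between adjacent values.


Sorted: 1, 3, 9, 34, 48, 49, 59, 81, 82, 84, 98, 99
n = 12
Index = 40/100 * 11 = 4.4000
Lower = data[4] = 48, Upper = data[5] = 49
P40 = 48 + 0.4000*(1) = 48.4000

P40 = 48.4000


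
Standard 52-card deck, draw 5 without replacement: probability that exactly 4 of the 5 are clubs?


Hypergeometric: P(X=4) = C(13,4)·C(39,1) / C(52,5)
= 715 × 39 / 2598960
= 27885/2598960 = 0.0107

P = 0.0107


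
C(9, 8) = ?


C(9,8) = 9!/(8! × 1!)
= 362880/(40320 × 1)
= 9

C(9,8) = 9


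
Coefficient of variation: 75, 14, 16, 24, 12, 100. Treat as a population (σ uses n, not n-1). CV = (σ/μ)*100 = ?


Mean = 40.1667
SD = 34.4404
CV = (34.4404/40.1667)*100 = 85.7437%

CV = 85.7437%


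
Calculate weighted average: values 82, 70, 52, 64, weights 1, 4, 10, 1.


Numerator = 82*1 + 70*4 + 52*10 + 64*1 = 946
Denominator = 1 + 4 + 10 + 1 = 16
WM = 946/16 = 59.1250

WM = 59.1250


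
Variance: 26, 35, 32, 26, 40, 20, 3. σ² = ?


Mean = 26.0000
Squared deviations: 0, 81.0000, 36.0000, 0, 196.0000, 36.0000, 529.0000
Sum = 878.0000
Variance = 878.0000/7 = 125.4286

Variance = 125.4286


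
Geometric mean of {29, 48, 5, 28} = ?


Product = 29 × 48 × 5 × 28 = 194880
GM = 194880^(1/4) = 21.0108

GM = 21.0108


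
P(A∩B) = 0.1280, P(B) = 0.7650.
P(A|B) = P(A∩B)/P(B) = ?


P(A|B) = 0.1280/0.7650 = 0.1673

P(A|B) = 0.1673


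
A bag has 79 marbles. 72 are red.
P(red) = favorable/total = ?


P = 72/79 = 0.9114

P = 0.9114


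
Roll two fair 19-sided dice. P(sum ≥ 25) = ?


Total outcomes = 19×19 = 361
Favorable (sum ≥ 25): 105
P = 105/361 = 0.2909

P = 0.2909


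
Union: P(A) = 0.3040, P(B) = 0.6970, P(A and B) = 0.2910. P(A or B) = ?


P(A∪B) = 0.3040 + 0.6970 - 0.2910
= 1.0010 - 0.2910
= 0.7100

P(A∪B) = 0.7100


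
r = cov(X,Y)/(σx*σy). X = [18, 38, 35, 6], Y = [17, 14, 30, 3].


Mean X = 24.2500, Mean Y = 16.0000
SD X = 13.007210, SD Y = 9.617692
Cov = 88.500000
r = 88.500000/(13.007210*9.617692) = 0.7074

r = 0.7074


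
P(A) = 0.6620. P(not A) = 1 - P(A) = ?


P(not A) = 1 - 0.6620 = 0.3380

P(not A) = 0.3380


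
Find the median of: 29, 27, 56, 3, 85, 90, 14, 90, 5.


Sorted: 3, 5, 14, 27, 29, 56, 85, 90, 90
n = 9 (odd)
Middle value = 29

Median = 29


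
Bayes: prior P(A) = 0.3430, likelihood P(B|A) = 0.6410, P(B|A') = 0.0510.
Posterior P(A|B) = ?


P(B) = P(B|A)*P(A) + P(B|A')*P(A')
= 0.6410*0.3430 + 0.0510*0.6570
= 0.219863 + 0.033507 = 0.253370
P(A|B) = 0.219863/0.253370 = 0.8678

P(A|B) = 0.8678


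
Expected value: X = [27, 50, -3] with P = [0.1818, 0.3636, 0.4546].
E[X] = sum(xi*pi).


E[X] = 27*0.1818 + 50*0.3636 - 3*0.4546
= 4.9086 + 18.1800 - 1.3638
= 21.7248

E[X] = 21.7248


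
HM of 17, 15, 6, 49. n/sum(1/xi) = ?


Sum of reciprocals = 1/17 + 1/15 + 1/6 + 1/49 = 0.312565
HM = 4/0.312565 = 12.7973

HM = 12.7973


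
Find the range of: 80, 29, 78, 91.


Max = 91, Min = 29
Range = 91 - 29 = 62

Range = 62


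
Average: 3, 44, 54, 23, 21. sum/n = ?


Sum = 3 + 44 + 54 + 23 + 21 = 145
n = 5
Mean = 145/5 = 29.0000

Mean = 29.0000


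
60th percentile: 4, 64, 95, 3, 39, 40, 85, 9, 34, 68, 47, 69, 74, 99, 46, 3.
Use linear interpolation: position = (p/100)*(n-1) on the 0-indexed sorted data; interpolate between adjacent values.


Sorted: 3, 3, 4, 9, 34, 39, 40, 46, 47, 64, 68, 69, 74, 85, 95, 99
n = 16
Index = 60/100 * 15 = 9.0000
Lower = data[9] = 64, Upper = data[10] = 68
P60 = 64 + 0*(4) = 64.0000

P60 = 64.0000


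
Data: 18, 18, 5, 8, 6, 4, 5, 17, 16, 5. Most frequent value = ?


Frequencies: 4:1, 5:3, 6:1, 8:1, 16:1, 17:1, 18:2
Max frequency = 3
Mode = 5

Mode = 5


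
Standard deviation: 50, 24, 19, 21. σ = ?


Mean = 28.5000
Variance = 157.2500
SD = sqrt(157.2500) = 12.5399

SD = 12.5399


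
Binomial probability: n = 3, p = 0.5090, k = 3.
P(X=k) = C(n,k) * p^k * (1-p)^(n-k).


C(3,3) = 1
p^3 = 0.131872
(1-p)^0 = 1.000000
P = 1 * 0.131872 * 1.000000 = 0.1319

P(X=3) = 0.1319


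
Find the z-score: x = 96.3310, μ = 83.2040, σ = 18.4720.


z = (96.3310 - 83.2040)/18.4720
= 13.1270/18.4720
= 0.7106

z = 0.7106


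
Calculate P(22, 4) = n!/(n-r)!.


P(22,4) = 22!/18!
= 1124000727777607680000/6402373705728000
= 175560

P(22,4) = 175560


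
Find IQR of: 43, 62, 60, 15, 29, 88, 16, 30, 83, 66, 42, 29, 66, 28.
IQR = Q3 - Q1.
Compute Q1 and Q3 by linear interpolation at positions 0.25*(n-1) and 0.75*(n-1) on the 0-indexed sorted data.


Sorted: 15, 16, 28, 29, 29, 30, 42, 43, 60, 62, 66, 66, 83, 88
Q1 (25th %ile) = 29.0000
Q3 (75th %ile) = 65.0000
IQR = 65.0000 - 29.0000 = 36.0000

IQR = 36.0000


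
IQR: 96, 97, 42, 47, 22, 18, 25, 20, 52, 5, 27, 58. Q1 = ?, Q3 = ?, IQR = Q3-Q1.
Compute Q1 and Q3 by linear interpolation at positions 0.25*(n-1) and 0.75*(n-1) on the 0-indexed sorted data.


Sorted: 5, 18, 20, 22, 25, 27, 42, 47, 52, 58, 96, 97
Q1 (25th %ile) = 21.5000
Q3 (75th %ile) = 53.5000
IQR = 53.5000 - 21.5000 = 32.0000

IQR = 32.0000


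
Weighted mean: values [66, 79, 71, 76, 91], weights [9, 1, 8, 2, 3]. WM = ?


Numerator = 66*9 + 79*1 + 71*8 + 76*2 + 91*3 = 1666
Denominator = 9 + 1 + 8 + 2 + 3 = 23
WM = 1666/23 = 72.4348

WM = 72.4348


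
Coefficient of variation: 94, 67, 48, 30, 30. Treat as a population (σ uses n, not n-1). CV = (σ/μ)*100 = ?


Mean = 53.8000
SD = 24.3179
CV = (24.3179/53.8000)*100 = 45.2005%

CV = 45.2005%


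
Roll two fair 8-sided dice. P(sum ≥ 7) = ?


Total outcomes = 8×8 = 64
Favorable (sum ≥ 7): 49
P = 49/64 = 0.7656

P = 0.7656


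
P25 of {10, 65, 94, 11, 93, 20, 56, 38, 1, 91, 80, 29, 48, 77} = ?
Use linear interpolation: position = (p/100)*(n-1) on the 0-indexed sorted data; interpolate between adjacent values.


Sorted: 1, 10, 11, 20, 29, 38, 48, 56, 65, 77, 80, 91, 93, 94
n = 14
Index = 25/100 * 13 = 3.2500
Lower = data[3] = 20, Upper = data[4] = 29
P25 = 20 + 0.2500*(9) = 22.2500

P25 = 22.2500


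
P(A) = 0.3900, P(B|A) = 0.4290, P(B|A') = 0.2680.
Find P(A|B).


P(B) = P(B|A)*P(A) + P(B|A')*P(A')
= 0.4290*0.3900 + 0.2680*0.6100
= 0.167310 + 0.163480 = 0.330790
P(A|B) = 0.167310/0.330790 = 0.5058

P(A|B) = 0.5058


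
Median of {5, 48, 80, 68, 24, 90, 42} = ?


Sorted: 5, 24, 42, 48, 68, 80, 90
n = 7 (odd)
Middle value = 48

Median = 48


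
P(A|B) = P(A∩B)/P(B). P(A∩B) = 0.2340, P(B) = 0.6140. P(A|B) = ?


P(A|B) = 0.2340/0.6140 = 0.3811

P(A|B) = 0.3811


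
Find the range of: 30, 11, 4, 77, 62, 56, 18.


Max = 77, Min = 4
Range = 77 - 4 = 73

Range = 73


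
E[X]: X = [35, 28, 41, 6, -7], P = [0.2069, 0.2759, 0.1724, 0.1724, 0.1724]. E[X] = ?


E[X] = 35*0.2069 + 28*0.2759 + 41*0.1724 + 6*0.1724 - 7*0.1724
= 7.2415 + 7.7252 + 7.0684 + 1.0344 - 1.2068
= 21.8627

E[X] = 21.8627


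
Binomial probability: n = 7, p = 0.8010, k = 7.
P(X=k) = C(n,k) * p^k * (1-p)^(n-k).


C(7,7) = 1
p^7 = 0.211557
(1-p)^0 = 1.000000
P = 1 * 0.211557 * 1.000000 = 0.2116

P(X=7) = 0.2116


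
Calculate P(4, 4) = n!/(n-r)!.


P(4,4) = 4!/0!
= 24/1
= 24

P(4,4) = 24


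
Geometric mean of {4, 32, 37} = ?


Product = 4 × 32 × 37 = 4736
GM = 4736^(1/3) = 16.7933

GM = 16.7933


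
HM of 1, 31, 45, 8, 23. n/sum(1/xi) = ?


Sum of reciprocals = 1/1 + 1/31 + 1/45 + 1/8 + 1/23 = 1.222959
HM = 5/1.222959 = 4.0884

HM = 4.0884


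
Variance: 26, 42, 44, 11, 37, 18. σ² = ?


Mean = 29.6667
Squared deviations: 13.4444, 152.1111, 205.4444, 348.4444, 53.7778, 136.1111
Sum = 909.3333
Variance = 909.3333/6 = 151.5556

Variance = 151.5556


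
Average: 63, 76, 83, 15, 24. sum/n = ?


Sum = 63 + 76 + 83 + 15 + 24 = 261
n = 5
Mean = 261/5 = 52.2000

Mean = 52.2000


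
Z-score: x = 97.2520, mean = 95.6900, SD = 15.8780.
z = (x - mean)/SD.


z = (97.2520 - 95.6900)/15.8780
= 1.5620/15.8780
= 0.0984

z = 0.0984


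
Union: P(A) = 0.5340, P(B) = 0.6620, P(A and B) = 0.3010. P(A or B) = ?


P(A∪B) = 0.5340 + 0.6620 - 0.3010
= 1.1960 - 0.3010
= 0.8950

P(A∪B) = 0.8950


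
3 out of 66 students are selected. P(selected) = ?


P = 3/66 = 0.0455

P = 0.0455


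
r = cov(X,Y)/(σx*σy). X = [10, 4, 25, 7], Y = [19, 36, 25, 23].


Mean X = 11.5000, Mean Y = 25.7500
SD X = 8.077747, SD Y = 6.299802
Cov = -16.125000
r = -16.125000/(8.077747*6.299802) = -0.3169

r = -0.3169


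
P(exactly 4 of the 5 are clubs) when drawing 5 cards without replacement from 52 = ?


Hypergeometric: P(X=4) = C(13,4)·C(39,1) / C(52,5)
= 715 × 39 / 2598960
= 27885/2598960 = 0.0107

P = 0.0107


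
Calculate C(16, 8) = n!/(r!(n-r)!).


C(16,8) = 16!/(8! × 8!)
= 20922789888000/(40320 × 40320)
= 12870

C(16,8) = 12870
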